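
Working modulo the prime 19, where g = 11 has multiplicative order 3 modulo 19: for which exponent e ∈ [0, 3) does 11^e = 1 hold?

Successive powers of 11 modulo 19:
  11^0=1
So 11^0 ≡ 1 (mod 19), giving e = 0.

0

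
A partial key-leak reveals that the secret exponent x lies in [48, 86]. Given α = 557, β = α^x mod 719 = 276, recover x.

Compute 557^48 mod 719 = 113, then multiply by 557 repeatedly:
  557^48=113  557^49=388  557^50=416  557^51=194  557^52=208
  557^53=97  557^54=104  557^55=408  557^56=52  557^57=204
  557^58=26  557^59=102  557^60=13  557^61=51  557^62=366
  557^63=385  557^64=183  557^65=552  557^66=451  557^67=276
Found 276 at exponent 67.

67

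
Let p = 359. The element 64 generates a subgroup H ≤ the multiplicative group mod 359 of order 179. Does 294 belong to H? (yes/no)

yes

294 ∈ ⟨64⟩ iff 294^179 ≡ 1 (mod 359), since |⟨64⟩| = 179.
294^179 mod 359 = 1.
Since 1 = 1, 294 lies in the subgroup.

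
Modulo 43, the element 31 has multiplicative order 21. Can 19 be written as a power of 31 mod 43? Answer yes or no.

no

19 ∈ ⟨31⟩ iff 19^21 ≡ 1 (mod 43), since |⟨31⟩| = 21.
19^21 mod 43 = 42.
Since 42 ≠ 1, 19 does not lie in the subgroup.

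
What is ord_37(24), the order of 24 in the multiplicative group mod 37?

The order of 24 must divide p − 1 = 36 = 2^2 · 3^2.
Divisors: 1, 2, 3, 4, 6, 9, 12, 18, 36.
Check each in increasing order: 24^1 ≡ 24;  24^2 ≡ 21;  24^3 ≡ 23;  24^4 ≡ 34;  24^6 ≡ 11;  24^9 ≡ 31;  24^12 ≡ 10;  24^18 ≡ 36;  24^36 ≡ 1.
Smallest exponent giving 1 is 36.

36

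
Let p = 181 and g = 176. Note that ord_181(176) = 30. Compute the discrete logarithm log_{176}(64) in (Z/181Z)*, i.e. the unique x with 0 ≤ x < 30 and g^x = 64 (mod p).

11

Successive powers of 176 modulo 181:
  176^0=1  176^1=176  176^2=25  176^3=56  176^4=82  176^5=133
  176^6=59  176^7=67  176^8=27  176^9=46  176^10=132  176^11=64
So 176^11 ≡ 64 (mod 181), giving x = 11.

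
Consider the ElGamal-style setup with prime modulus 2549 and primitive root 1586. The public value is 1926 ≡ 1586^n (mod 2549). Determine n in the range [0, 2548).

Baby-step giant-step with m = ceil(sqrt(2548)) = 51.
Baby table (1586^j mod 2549 for j=0..50):
  0:1  1:1586  2:2082  3:1097  4:1424  5:50  6:281  7:2140
  8:1321  9:2377  10:2500  11:1305  12:2491  13:2325  14:1596  15:99
  16:1525  17:2198  18:1545  19:781  20:2401  21:2329  22:293  23:780
  24:815  25:247  26:1745  27:1905  28:765  29:2515  30:2154  31:584
  32:937  33:15  34:849  35:642  36:1161  37:968  38:750  39:1666
  40:1512  41:1972  42:2518  43:1814  44:1732  45:1679  46:1738  47:999
  48:1485  49:2483  50:2382
Giant step factor: 1586^(-51) ≡ 1122 (mod 2549).
Scan 1926·1122^i mod 2549 for i = 0, 1, …:
  i=0: 1926   i=1: 1969   i=2: 1784   i=3: 683
  i=4: 1626   i=5: 1837   i=6: 1522   i=7: 2403
  i=8: 1873   i=9: 1130     …   i=26: 2244
  i=27: 1905
Match at i=27, j=27: n = 27·51 + 27 = 1404.

1404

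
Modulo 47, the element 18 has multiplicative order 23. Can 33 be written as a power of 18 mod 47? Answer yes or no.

no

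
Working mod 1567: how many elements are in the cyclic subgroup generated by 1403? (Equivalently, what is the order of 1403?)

The order of 1403 must divide p − 1 = 1566 = 2 · 3^3 · 29.
Divisors: 1, 2, 3, 6, 9, 18, 27, 29, 54, 58, 87, 174, 261, 522, 783, 1566.
Check each in increasing order: 1403^1 ≡ 1403;  1403^2 ≡ 257;  1403^3 ≡ 161;  1403^6 ≡ 849;  1403^9 ≡ 360;  1403^18 ≡ 1106;  1403^27 ≡ 142;  1403^29 ≡ 453;  1403^54 ≡ 1360;  1403^58 ≡ 1499;  1403^87 ≡ 536;  1403^174 ≡ 535;  1403^261 ≡ 1566;  1403^522 ≡ 1.
Smallest exponent giving 1 is 522.

522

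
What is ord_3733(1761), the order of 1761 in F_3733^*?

The order of 1761 must divide p − 1 = 3732 = 2^2 · 3 · 311.
Divisors: 1, 2, 3, 4, 6, 12, 311, 622, 933, 1244, 1866, 3732.
Check each in increasing order: 1761^1 ≡ 1761;  1761^2 ≡ 2731;  1761^3 ≡ 1187;  1761^4 ≡ 3560;  1761^6 ≡ 1628;  1761^12 ≡ 3687;  1761^311 ≡ 2784;  1761^622 ≡ 948;  1761^933 ≡ 1.
Smallest exponent giving 1 is 933.

933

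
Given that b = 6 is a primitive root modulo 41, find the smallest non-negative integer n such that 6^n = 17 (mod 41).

33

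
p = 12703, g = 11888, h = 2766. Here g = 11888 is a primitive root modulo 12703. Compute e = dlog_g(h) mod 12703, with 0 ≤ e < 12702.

1145

Baby-step giant-step with m = ceil(sqrt(12702)) = 113.
Baby table (11888^j mod 12703 for j=0..112):
  0:1  1:11888  2:3669  3:7673  4:9084  5:2389  6:9227  7:171
  8:368  9:4952  10:3674  11:3598  12:2023  13:2645  14:3835  15:12116
  16:8394  17:5807  18:5514  19:2952  20:7690  21:7932  22:1247  23:12638
  24:2163  25:2872  26:9375  27:6581  28:9854  29:9989  30:1588  31:1486
  32:8398  33:2547  34:7487  35:8238  36:5917  37:4785  38:46  39:619
  40:3635  41:9977  42:11368  43:8270  44:5243  45:7866  46:4225  47:11841
  48:3865  49:369  50:4137  51:7343  52:11271  53:11107  54:5034  55:359
  56:12287  57:8762  58:10759  59:9188  60:6550  61:9713  62:10577  63:5082
  64:12051  65:10557  66:8679  67:2186  68:9533  69:4841  70:5218  71:2835
  72:1421  73:10561  74:5419  75:4159  76:2116  77:3068  78:2071  79:1634
  80:2105  81:12033  82:12524  83:6152  84:3805  85:11160  86:12651  87:4271
  88:12460  89:7500  90:10346  91:2802  92:2910  93:3811  94:6270  95:9259
  96:12200  97:3449  98:9131  99:2193  100:3828  101:5118  102:8117  103:2908
  104:5441  105:11635  106:6616  107:6735  108:11374  109:3380  110:1851  111:3092
  112:7917
Giant step factor: 11888^(-113) ≡ 1751 (mod 12703).
Scan 2766·1751^i mod 12703 for i = 0, 1, …:
  i=0: 2766   i=1: 3423   i=2: 10560   i=3: 7695
  i=4: 8765   i=5: 2291   i=6: 10096   i=7: 8223
  i=8: 5974   i=9: 5905   i=10: 12116
Match at i=10, j=15: e = 10·113 + 15 = 1145.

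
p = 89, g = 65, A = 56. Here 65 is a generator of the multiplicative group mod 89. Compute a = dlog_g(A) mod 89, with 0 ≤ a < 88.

61

Baby-step giant-step with m = ceil(sqrt(88)) = 10.
Baby table (65^j mod 89 for j=0..9):
  0:1  1:65  2:42  3:60  4:73  5:28  6:40  7:19
  8:78  9:86
Giant step factor: 65^(-10) ≡ 68 (mod 89).
Scan 56·68^i mod 89 for i = 0, 1, …:
  i=0: 56   i=1: 70   i=2: 43   i=3: 76
  i=4: 6   i=5: 52   i=6: 65
Match at i=6, j=1: a = 6·10 + 1 = 61.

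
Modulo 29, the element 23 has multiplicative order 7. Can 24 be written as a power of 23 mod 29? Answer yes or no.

⟨23⟩ has order 7; its elements mod 29 are {1, 7, 16, 20, 23, 24, 25}.
24 is in this set.

yes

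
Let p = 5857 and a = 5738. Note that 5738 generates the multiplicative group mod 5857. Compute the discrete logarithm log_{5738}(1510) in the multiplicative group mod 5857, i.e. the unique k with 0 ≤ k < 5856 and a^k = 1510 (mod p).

Baby-step giant-step with m = ceil(sqrt(5856)) = 77.
Baby table (5738^j mod 5857 for j=0..76):
  0:1  1:5738  2:2447  3:1657  4:1955  5:1635  6:4573  7:514
  8:3261  9:4360  10:2433  11:3323  12:2839  13:1865  14:631  15:1052
  16:3666  17:3021  18:3635  19:853  20:3919  21:2199  22:1884  23:4227
  24:689  25:7  26:5024  27:5415  28:5742  29:1971  30:5588  31:2726
  32:3598  33:5256  34:1235  35:5317  36:5690  37:2302  38:1341  39:4417
  40:1507  41:2234  42:3576  43:2017  44:114  45:4005  46:3679  47:1474
  48:304  49:4823  50:49  51:26  52:2763  53:5052  54:2083  55:3974
  56:1511  57:1758  58:1650  59:2788  60:2077  61:4688  62:4400  63:3530
  64:1634  65:4692  66:3924  67:1604  68:2405  69:798  70:4607  71:2325
  72:4461  73:2128  74:4476  75:343  76:182
Giant step factor: 5738^(-77) ≡ 4722 (mod 5857).
Scan 1510·4722^i mod 5857 for i = 0, 1, …:
  i=0: 1510   i=1: 2251   i=2: 4624   i=3: 5489
  i=4: 1833   i=5: 4637   i=6: 2448   i=7: 3595
  i=8: 2004   i=9: 3833     …   i=48: 3182
  i=49: 2199
Match at i=49, j=21: k = 49·77 + 21 = 3794.

3794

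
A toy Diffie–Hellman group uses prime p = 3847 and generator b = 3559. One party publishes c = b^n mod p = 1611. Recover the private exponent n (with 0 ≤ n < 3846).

1239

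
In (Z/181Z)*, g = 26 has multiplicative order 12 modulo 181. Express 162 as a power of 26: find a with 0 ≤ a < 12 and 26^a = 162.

Successive powers of 26 modulo 181:
  26^0=1  26^1=26  26^2=133  26^3=19  26^4=132  26^5=174
  26^6=180  26^7=155  26^8=48  26^9=162
So 26^9 ≡ 162 (mod 181), giving a = 9.

9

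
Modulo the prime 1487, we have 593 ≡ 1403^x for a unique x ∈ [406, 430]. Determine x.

408

Compute 1403^406 mod 1487 = 995, then multiply by 1403 repeatedly:
  1403^406=995  1403^407=1179  1403^408=593
Found 593 at exponent 408.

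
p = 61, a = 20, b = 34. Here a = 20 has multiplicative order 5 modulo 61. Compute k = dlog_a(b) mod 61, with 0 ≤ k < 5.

Successive powers of 20 modulo 61:
  20^0=1  20^1=20  20^2=34
So 20^2 ≡ 34 (mod 61), giving k = 2.

2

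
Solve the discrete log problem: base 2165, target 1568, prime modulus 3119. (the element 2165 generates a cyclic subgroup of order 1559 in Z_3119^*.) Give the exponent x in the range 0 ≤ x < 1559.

354

Baby-step giant-step with m = ceil(sqrt(1559)) = 40.
Baby table (2165^j mod 3119 for j=0..39):
  0:1  1:2165  2:2487  3:961  4:192  5:853  6:297  7:491
  8:2555  9:1588  10:882  11:702  12:877  13:2353  14:918  15:667
  16:3077  17:2640  18:1592  19:185  20:1293  21:1602  22:2  23:1211
  24:1855  25:1922  26:384  27:1706  28:594  29:982  30:1991  31:57
  32:1764  33:1404  34:1754  35:1587  36:1836  37:1334  38:3035  39:2161
Giant step factor: 2165^(-40) ≡ 48 (mod 3119).
Scan 1568·48^i mod 3119 for i = 0, 1, …:
  i=0: 1568   i=1: 408   i=2: 870   i=3: 1213
  i=4: 2082   i=5: 128   i=6: 3025   i=7: 1726
  i=8: 1754
Match at i=8, j=34: x = 8·40 + 34 = 354.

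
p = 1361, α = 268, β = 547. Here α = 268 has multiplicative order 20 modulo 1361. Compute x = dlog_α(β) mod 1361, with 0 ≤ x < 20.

Successive powers of 268 modulo 1361:
  268^0=1  268^1=268  268^2=1052  268^3=209  268^4=211  268^5=747
  268^6=129  268^7=547
So 268^7 ≡ 547 (mod 1361), giving x = 7.

7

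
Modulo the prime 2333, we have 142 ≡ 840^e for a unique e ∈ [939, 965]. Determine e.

962

Compute 840^939 mod 2333 = 1294, then multiply by 840 repeatedly:
  840^939=1294  840^940=2115  840^941=1187  840^942=889  840^943=200
  840^944=24  840^945=1496  840^946=1486  840^947=85  840^948=1410
  840^949=1569  840^950=2148  840^951=911  840^952=16  840^953=1775
  840^954=213  840^955=1612  840^956=940  840^957=1046  840^958=1432
  840^959=1385  840^960=1566  840^961=1961  840^962=142
Found 142 at exponent 962.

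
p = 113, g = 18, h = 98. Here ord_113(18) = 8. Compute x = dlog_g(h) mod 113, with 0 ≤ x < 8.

Successive powers of 18 modulo 113:
  18^0=1  18^1=18  18^2=98
So 18^2 ≡ 98 (mod 113), giving x = 2.

2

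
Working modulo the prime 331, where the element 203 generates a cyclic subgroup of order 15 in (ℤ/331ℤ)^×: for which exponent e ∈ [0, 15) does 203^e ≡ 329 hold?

13

Successive powers of 203 modulo 331:
  203^0=1  203^1=203  203^2=165  203^3=64  203^4=83  203^5=299
  203^6=124  203^7=16  203^8=269  203^9=323  203^10=31  203^11=4
  203^12=150  203^13=329
So 203^13 ≡ 329 (mod 331), giving e = 13.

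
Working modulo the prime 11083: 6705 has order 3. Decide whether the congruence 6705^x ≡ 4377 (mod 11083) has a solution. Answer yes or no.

yes

⟨6705⟩ has order 3; its elements mod 11083 are {1, 4377, 6705}.
4377 is in this set.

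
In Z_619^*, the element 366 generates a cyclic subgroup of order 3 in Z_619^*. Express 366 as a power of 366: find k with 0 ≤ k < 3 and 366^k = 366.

Successive powers of 366 modulo 619:
  366^0=1  366^1=366
So 366^1 ≡ 366 (mod 619), giving k = 1.

1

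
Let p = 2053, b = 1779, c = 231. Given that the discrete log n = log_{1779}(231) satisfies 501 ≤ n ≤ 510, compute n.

Compute 1779^501 mod 2053 = 1874, then multiply by 1779 repeatedly:
  1779^501=1874  1779^502=1827  1779^503=334  1779^504=869  1779^505=42
  1779^506=810  1779^507=1837  1779^508=1700  1779^509=231
Found 231 at exponent 509.

509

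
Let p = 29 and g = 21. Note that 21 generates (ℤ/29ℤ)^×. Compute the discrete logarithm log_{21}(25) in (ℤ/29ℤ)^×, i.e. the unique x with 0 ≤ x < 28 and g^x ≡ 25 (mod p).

24

Successive powers of 21 modulo 29:
  21^0=1  21^1=21  21^2=6  21^3=10  21^4=7  21^5=2
  21^6=13  21^7=12  21^8=20  21^9=14  21^10=4  21^11=26
  21^12=24  21^13=11  21^14=28  21^15=8  21^16=23  21^17=19
  21^18=22  21^19=27  21^20=16  21^21=17  21^22=9  21^23=15
  21^24=25
So 21^24 ≡ 25 (mod 29), giving x = 24.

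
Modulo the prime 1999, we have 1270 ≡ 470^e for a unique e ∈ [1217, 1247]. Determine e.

1227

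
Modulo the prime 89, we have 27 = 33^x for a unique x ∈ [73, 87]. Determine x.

Compute 33^73 mod 89 = 86, then multiply by 33 repeatedly:
  33^73=86  33^74=79  33^75=26  33^76=57  33^77=12
  33^78=40  33^79=74  33^80=39  33^81=41  33^82=18
  33^83=60  33^84=22  33^85=14  33^86=17  33^87=27
Found 27 at exponent 87.

87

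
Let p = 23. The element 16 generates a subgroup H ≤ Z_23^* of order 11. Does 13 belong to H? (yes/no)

yes

13 ∈ ⟨16⟩ iff 13^11 ≡ 1 (mod 23), since |⟨16⟩| = 11.
13^11 mod 23 = 1.
Since 1 = 1, 13 lies in the subgroup.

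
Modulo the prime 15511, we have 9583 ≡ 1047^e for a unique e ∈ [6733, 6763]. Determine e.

Compute 1047^6733 mod 15511 = 745, then multiply by 1047 repeatedly:
  1047^6733=745  1047^6734=4465  1047^6735=6044  1047^6736=15091  1047^6737=10079
  1047^6738=5233  1047^6739=3568  1047^6740=13056  1047^6741=4441  1047^6742=11938
  1047^6743=12731  1047^6744=5408  1047^6745=661  1047^6746=9583
Found 9583 at exponent 6746.

6746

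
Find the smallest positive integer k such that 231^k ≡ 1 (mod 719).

718

The order of 231 must divide p − 1 = 718 = 2 · 359.
Divisors: 1, 2, 359, 718.
Check each in increasing order: 231^1 ≡ 231;  231^2 ≡ 155;  231^359 ≡ 718;  231^718 ≡ 1.
Smallest exponent giving 1 is 718.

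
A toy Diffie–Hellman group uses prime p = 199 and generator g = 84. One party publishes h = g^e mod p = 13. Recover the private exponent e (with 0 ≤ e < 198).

160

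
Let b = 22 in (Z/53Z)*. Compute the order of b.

52

The order of 22 must divide p − 1 = 52 = 2^2 · 13.
Divisors: 1, 2, 4, 13, 26, 52.
Check each in increasing order: 22^1 ≡ 22;  22^2 ≡ 7;  22^4 ≡ 49;  22^13 ≡ 23;  22^26 ≡ 52;  22^52 ≡ 1.
Smallest exponent giving 1 is 52.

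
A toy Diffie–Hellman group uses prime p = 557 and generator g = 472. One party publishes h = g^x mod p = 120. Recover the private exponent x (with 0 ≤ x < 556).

275

Baby-step giant-step with m = ceil(sqrt(556)) = 24.
Baby table (472^j mod 557 for j=0..23):
  0:1  1:472  2:541  3:246  4:256  5:520  6:360  7:35
  8:367  9:554  10:255  11:48  12:376  13:346  14:111  15:34
  16:452  17:13  18:9  19:349  20:413  21:543  22:76  23:224
Giant step factor: 472^(-24) ≡ 486 (mod 557).
Scan 120·486^i mod 557 for i = 0, 1, …:
  i=0: 120   i=1: 392   i=2: 18   i=3: 393
  i=4: 504   i=5: 421   i=6: 187   i=7: 91
  i=8: 223   i=9: 320   i=10: 117   i=11: 48
Match at i=11, j=11: x = 11·24 + 11 = 275.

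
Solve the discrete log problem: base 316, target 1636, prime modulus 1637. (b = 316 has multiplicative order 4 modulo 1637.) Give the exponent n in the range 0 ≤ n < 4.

Successive powers of 316 modulo 1637:
  316^0=1  316^1=316  316^2=1636
So 316^2 ≡ 1636 (mod 1637), giving n = 2.

2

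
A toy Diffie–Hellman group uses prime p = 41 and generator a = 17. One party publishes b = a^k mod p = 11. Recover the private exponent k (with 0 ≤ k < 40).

Successive powers of 17 modulo 41:
  17^0=1  17^1=17  17^2=2  17^3=34  17^4=4  17^5=27
  17^6=8  17^7=13  17^8=16  17^9=26  17^10=32  17^11=11
So 17^11 ≡ 11 (mod 41), giving k = 11.

11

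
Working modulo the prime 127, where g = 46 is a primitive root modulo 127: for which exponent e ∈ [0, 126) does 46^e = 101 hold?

73

Baby-step giant-step with m = ceil(sqrt(126)) = 12.
Baby table (46^j mod 127 for j=0..11):
  0:1  1:46  2:84  3:54  4:71  5:91  6:122  7:24
  8:88  9:111  10:26  11:53
Giant step factor: 46^(-12) ≡ 61 (mod 127).
Scan 101·61^i mod 127 for i = 0, 1, …:
  i=0: 101   i=1: 65   i=2: 28   i=3: 57
  i=4: 48   i=5: 7   i=6: 46
Match at i=6, j=1: e = 6·12 + 1 = 73.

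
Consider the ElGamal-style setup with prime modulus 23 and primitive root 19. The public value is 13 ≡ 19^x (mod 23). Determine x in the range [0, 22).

20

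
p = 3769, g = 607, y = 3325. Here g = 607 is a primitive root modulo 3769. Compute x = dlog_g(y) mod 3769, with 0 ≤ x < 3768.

3263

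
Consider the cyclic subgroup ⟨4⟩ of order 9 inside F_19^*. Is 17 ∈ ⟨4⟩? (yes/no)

yes

⟨4⟩ has order 9; its elements mod 19 are {1, 4, 5, 6, 7, 9, 11, 16, 17}.
17 is in this set.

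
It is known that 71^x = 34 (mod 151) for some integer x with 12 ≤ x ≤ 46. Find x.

34

Compute 71^12 mod 151 = 98, then multiply by 71 repeatedly:
  71^12=98  71^13=12  71^14=97  71^15=92  71^16=39
  71^17=51  71^18=148  71^19=89  71^20=128  71^21=28
  71^22=25  71^23=114  71^24=91  71^25=119  71^26=144
  71^27=107  71^28=47  71^29=15  71^30=8  71^31=115
  71^32=11  71^33=26  71^34=34
Found 34 at exponent 34.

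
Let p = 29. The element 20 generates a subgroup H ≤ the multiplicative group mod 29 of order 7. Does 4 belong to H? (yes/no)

no

4 ∈ ⟨20⟩ iff 4^7 ≡ 1 (mod 29), since |⟨20⟩| = 7.
4^7 mod 29 = 28.
Since 28 ≠ 1, 4 does not lie in the subgroup.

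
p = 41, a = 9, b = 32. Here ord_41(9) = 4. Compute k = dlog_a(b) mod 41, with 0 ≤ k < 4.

3

Successive powers of 9 modulo 41:
  9^0=1  9^1=9  9^2=40  9^3=32
So 9^3 ≡ 32 (mod 41), giving k = 3.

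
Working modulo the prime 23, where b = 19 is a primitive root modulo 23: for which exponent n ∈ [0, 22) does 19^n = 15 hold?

7

Successive powers of 19 modulo 23:
  19^0=1  19^1=19  19^2=16  19^3=5  19^4=3  19^5=11
  19^6=2  19^7=15
So 19^7 ≡ 15 (mod 23), giving n = 7.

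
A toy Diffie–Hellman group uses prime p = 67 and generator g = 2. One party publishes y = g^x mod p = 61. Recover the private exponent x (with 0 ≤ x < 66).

7

Baby-step giant-step with m = ceil(sqrt(66)) = 9.
Baby table (2^j mod 67 for j=0..8):
  0:1  1:2  2:4  3:8  4:16  5:32  6:64  7:61
  8:55
Giant step factor: 2^(-9) ≡ 53 (mod 67).
Scan 61·53^i mod 67 for i = 0, 1, …:
  i=0: 61
Match at i=0, j=7: x = 0·9 + 7 = 7.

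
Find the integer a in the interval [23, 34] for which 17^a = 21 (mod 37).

Compute 17^23 mod 37 = 18, then multiply by 17 repeatedly:
  17^23=18  17^24=10  17^25=22  17^26=4  17^27=31
  17^28=9  17^29=5  17^30=11  17^31=2  17^32=34
  17^33=23  17^34=21
Found 21 at exponent 34.

34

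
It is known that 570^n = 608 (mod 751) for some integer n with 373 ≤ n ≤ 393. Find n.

Compute 570^373 mod 751 = 69, then multiply by 570 repeatedly:
  570^373=69  570^374=278  570^375=750  570^376=181  570^377=283
  570^378=596  570^379=268  570^380=307  570^381=7  570^382=235
  570^383=272  570^384=334  570^385=377  570^386=104  570^387=702
  570^388=608
Found 608 at exponent 388.

388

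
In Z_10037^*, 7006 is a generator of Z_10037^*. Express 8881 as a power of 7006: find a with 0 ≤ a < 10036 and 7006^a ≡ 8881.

6914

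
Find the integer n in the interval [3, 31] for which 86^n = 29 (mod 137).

25

Compute 86^3 mod 137 = 102, then multiply by 86 repeatedly:
  86^3=102  86^4=4  86^5=70  86^6=129  86^7=134
  86^8=16  86^9=6  86^10=105  86^11=125  86^12=64
  86^13=24  86^14=9  86^15=89  86^16=119  86^17=96
  86^18=36  86^19=82  86^20=65  86^21=110  86^22=7
  86^23=54  86^24=123  86^25=29
Found 29 at exponent 25.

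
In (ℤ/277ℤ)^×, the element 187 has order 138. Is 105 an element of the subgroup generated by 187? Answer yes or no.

no

105 ∈ ⟨187⟩ iff 105^138 ≡ 1 (mod 277), since |⟨187⟩| = 138.
105^138 mod 277 = 276.
Since 276 ≠ 1, 105 does not lie in the subgroup.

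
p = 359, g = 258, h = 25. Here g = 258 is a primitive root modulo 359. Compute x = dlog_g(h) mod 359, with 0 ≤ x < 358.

Baby-step giant-step with m = ceil(sqrt(358)) = 19.
Baby table (258^j mod 359 for j=0..18):
  0:1  1:258  2:149  3:29  4:302  5:13  6:123  7:142
  8:18  9:336  10:169  11:163  12:51  13:234  14:60  15:43
  16:324  17:304  18:170
Giant step factor: 258^(-19) ≡ 249 (mod 359).
Scan 25·249^i mod 359 for i = 0, 1, …:
  i=0: 25   i=1: 122   i=2: 222   i=3: 351
  i=4: 162   i=5: 130   i=6: 60
Match at i=6, j=14: x = 6·19 + 14 = 128.

128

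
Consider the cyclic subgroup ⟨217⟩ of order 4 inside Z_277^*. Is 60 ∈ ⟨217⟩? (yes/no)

yes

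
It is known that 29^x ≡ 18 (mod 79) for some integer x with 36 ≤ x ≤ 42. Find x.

36

Compute 29^36 mod 79 = 18, then multiply by 29 repeatedly:
  29^36=18
Found 18 at exponent 36.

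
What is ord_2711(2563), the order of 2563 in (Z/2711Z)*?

The order of 2563 must divide p − 1 = 2710 = 2 · 5 · 271.
Divisors: 1, 2, 5, 10, 271, 542, 1355, 2710.
Check each in increasing order: 2563^1 ≡ 2563;  2563^2 ≡ 216;  2563^5 ≡ 2540;  2563^10 ≡ 2131;  2563^271 ≡ 2693;  2563^542 ≡ 324;  2563^1355 ≡ 2710;  2563^2710 ≡ 1.
Smallest exponent giving 1 is 2710.

2710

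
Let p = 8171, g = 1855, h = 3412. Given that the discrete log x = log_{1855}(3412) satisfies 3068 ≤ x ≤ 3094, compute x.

Compute 1855^3068 mod 8171 = 4342, then multiply by 1855 repeatedly:
  1855^3068=4342  1855^3069=5975  1855^3070=3749  1855^3071=874  1855^3072=3412
Found 3412 at exponent 3072.

3072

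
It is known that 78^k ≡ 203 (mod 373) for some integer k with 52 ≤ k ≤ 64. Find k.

Compute 78^52 mod 373 = 70, then multiply by 78 repeatedly:
  78^52=70  78^53=238  78^54=287  78^55=6  78^56=95
  78^57=323  78^58=203
Found 203 at exponent 58.

58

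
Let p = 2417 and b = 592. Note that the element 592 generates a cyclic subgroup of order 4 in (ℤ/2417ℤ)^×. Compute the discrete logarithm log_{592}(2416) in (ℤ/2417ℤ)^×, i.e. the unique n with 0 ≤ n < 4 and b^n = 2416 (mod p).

Successive powers of 592 modulo 2417:
  592^0=1  592^1=592  592^2=2416
So 592^2 ≡ 2416 (mod 2417), giving n = 2.

2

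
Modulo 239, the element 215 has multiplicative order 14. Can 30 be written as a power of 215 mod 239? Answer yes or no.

⟨215⟩ has order 14; its elements mod 239 are {1, 10, 24, 38, 44, 98, 100, 139, 141, 195, 201, 215, 229, 238}.
30 is not in this set.

no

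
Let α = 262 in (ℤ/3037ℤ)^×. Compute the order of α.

The order of 262 must divide p − 1 = 3036 = 2^2 · 3 · 11 · 23.
Divisors: 1, 2, 3, 4, 6, 11, 12, 22, 23, 33, 44, 46, 66, 69, 92, 132, 138, 253, 276, 506, 759, 1012, 1518, 3036.
Check each in increasing order: 262^1 ≡ 262;  262^2 ≡ 1830;  262^3 ≡ 2651;  262^4 ≡ 2126;  262^6 ≡ 183;  262^11 ≡ 2365;  262^12 ≡ 82;  262^22 ≡ 2108;  262^23 ≡ 2599;  262^33 ≡ 1703;  262^44 ≡ 533;  262^46 ≡ 513;  262^66 ≡ 2911;  262^69 ≡ 44;  262^92 ≡ 1987;  262^132 ≡ 691;  262^138 ≡ 1936;  262^253 ≡ 3036;  262^276 ≡ 438;  262^506 ≡ 1.
Smallest exponent giving 1 is 506.

506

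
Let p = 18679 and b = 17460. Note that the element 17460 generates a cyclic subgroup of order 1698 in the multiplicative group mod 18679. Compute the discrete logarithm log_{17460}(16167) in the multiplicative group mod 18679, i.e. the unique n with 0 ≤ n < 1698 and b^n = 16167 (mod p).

Baby-step giant-step with m = ceil(sqrt(1698)) = 42.
Baby table (17460^j mod 18679 for j=0..41):
  0:1  1:17460  2:10320  3:9566  4:13421  5:2605  6:18614  7:4519
  8:1644  9:13296  10:5548  11:17465  12:4225  13:5129  14:5214  15:13673
  16:12960  17:4194  18:5560  19:2837  20:15991  21:7847  22:16834  23:7575
  24:12180  25:2385  26:6609  27:12957  28:7851  29:11958  30:11497  31:13086
  32:32  33:17029  34:12697  35:7248  36:18534  37:8644  38:16599  39:13855
  40:15250  41:14534
Giant step factor: 17460^(-42) ≡ 10268 (mod 18679).
Scan 16167·10268^i mod 18679 for i = 0, 1, …:
  i=0: 16167   i=1: 2483   i=2: 17288   i=3: 6647
  i=4: 17009   i=5: 18441   i=6: 3165   i=7: 15439
  i=8: 17658   i=9: 13970   i=10: 7919   i=11: 2605
Match at i=11, j=5: n = 11·42 + 5 = 467.

467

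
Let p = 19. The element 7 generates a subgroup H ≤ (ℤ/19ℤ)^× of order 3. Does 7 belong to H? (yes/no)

⟨7⟩ has order 3; its elements mod 19 are {1, 7, 11}.
7 is in this set.

yes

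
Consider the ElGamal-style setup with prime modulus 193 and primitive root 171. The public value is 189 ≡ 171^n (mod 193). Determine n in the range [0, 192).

Baby-step giant-step with m = ceil(sqrt(192)) = 14.
Baby table (171^j mod 193 for j=0..13):
  0:1  1:171  2:98  3:160  4:147  5:47  6:124  7:167
  8:186  9:154  10:86  11:38  12:129  13:57
Giant step factor: 171^(-14) ≡ 2 (mod 193).
Scan 189·2^i mod 193 for i = 0, 1, …:
  i=0: 189   i=1: 185   i=2: 177   i=3: 161
  i=4: 129
Match at i=4, j=12: n = 4·14 + 12 = 68.

68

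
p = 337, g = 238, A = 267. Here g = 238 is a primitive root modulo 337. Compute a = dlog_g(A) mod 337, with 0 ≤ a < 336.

Baby-step giant-step with m = ceil(sqrt(336)) = 19.
Baby table (238^j mod 337 for j=0..18):
  0:1  1:238  2:28  3:261  4:110  5:231  6:47  7:65
  8:305  9:135  10:115  11:73  12:187  13:22  14:181  15:279
  16:13  17:61  18:27
Giant step factor: 238^(-19) ≡ 44 (mod 337).
Scan 267·44^i mod 337 for i = 0, 1, …:
  i=0: 267   i=1: 290   i=2: 291   i=3: 335
  i=4: 249   i=5: 172   i=6: 154   i=7: 36
  i=8: 236   i=9: 274   i=10: 261
Match at i=10, j=3: a = 10·19 + 3 = 193.

193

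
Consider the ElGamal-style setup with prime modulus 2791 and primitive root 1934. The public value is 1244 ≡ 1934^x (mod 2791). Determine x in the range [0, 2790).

Baby-step giant-step with m = ceil(sqrt(2790)) = 53.
Baby table (1934^j mod 2791 for j=0..52):
  0:1  1:1934  2:416  3:736  4:14  5:1957  6:242  7:1931
  8:196  9:2279  10:597  11:1915  12:2744  13:1205  14:2776  15:1691
  16:2133  17:124  18:2581  19:1346  20:1952  21:1736  22:2642  23:2098
  24:2209  25:1976  26:705  27:1462  28:225  29:2545  30:1497  31:931
  32:359  33:2138  34:1421  35:1870  36:2235  37:2022  38:357  39:1061
  40:589  41:398  42:2207  43:899  44:2664  45:2781  46:197  47:1422
  48:1013  49:2651  50:2758  51:371  52:227
Giant step factor: 1934^(-53) ≡ 1639 (mod 2791).
Scan 1244·1639^i mod 2791 for i = 0, 1, …:
  i=0: 1244   i=1: 1486   i=2: 1802   i=3: 600
  i=4: 968   i=5: 1264   i=6: 774   i=7: 1472
  i=8: 1184   i=9: 831   i=10: 1
Match at i=10, j=0: x = 10·53 + 0 = 530.

530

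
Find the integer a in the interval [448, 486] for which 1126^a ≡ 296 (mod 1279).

464

Compute 1126^448 mod 1279 = 800, then multiply by 1126 repeatedly:
  1126^448=800  1126^449=384  1126^450=82  1126^451=244  1126^452=1038
  1126^453=1061  1126^454=100  1126^455=48  1126^456=330  1126^457=670
  1126^458=1089  1126^459=932  1126^460=652  1126^461=6  1126^462=361
  1126^463=1043  1126^464=296
Found 296 at exponent 464.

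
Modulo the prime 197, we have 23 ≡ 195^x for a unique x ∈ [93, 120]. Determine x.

120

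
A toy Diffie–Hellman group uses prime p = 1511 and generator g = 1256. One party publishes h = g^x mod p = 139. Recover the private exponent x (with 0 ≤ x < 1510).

1041

Baby-step giant-step with m = ceil(sqrt(1510)) = 39.
Baby table (1256^j mod 1511 for j=0..38):
  0:1  1:1256  2:52  3:339  4:1193  5:1007  6:85  7:990
  8:1398  9:106  10:168  11:979  12:1181  13:1045  14:972  15:1455
  16:681  17:110  18:659  19:1187  20:1026  21:1284  22:467  23:284
  24:108  25:1169  26:1083  27:348  28:409  29:1475  30:114  31:1150
  32:1395  33:871  34:12  35:1473  36:624  37:1046  38:717
Giant step factor: 1256^(-39) ≡ 1133 (mod 1511).
Scan 139·1133^i mod 1511 for i = 0, 1, …:
  i=0: 139   i=1: 343   i=2: 292   i=3: 1438
  i=4: 396   i=5: 1412   i=6: 1158   i=7: 466
  i=8: 639   i=9: 218     …   i=25: 119
  i=26: 348
Match at i=26, j=27: x = 26·39 + 27 = 1041.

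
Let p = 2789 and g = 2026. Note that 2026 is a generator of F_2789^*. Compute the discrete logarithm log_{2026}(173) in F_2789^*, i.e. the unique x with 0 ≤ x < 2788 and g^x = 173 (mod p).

Baby-step giant-step with m = ceil(sqrt(2788)) = 53.
Baby table (2026^j mod 2789 for j=0..52):
  0:1  1:2026  2:2057  3:716  4:336  5:220  6:2269  7:722
  8:1336  9:1406  10:987  11:2738  12:2656  13:1075  14:2530  15:2387
  16:2725  17:1419  18:2224  19:1589  20:808  21:2654  22:2601  23:1205
  24:955  25:2053  26:979  27:475  28:145  29:925  30:2631  31:627
  32:1307  33:1221  34:2692  35:1497  36:1279  37:273  38:876  39:972
  40:238  41:2480  42:1491  43:279  44:1876  45:2158  46:1745  47:1707
  48:22  49:2737  50:630  51:1807  52:1814
Giant step factor: 2026^(-53) ≡ 2173 (mod 2789).
Scan 173·2173^i mod 2789 for i = 0, 1, …:
  i=0: 173   i=1: 2203   i=2: 1195   i=3: 176
  i=4: 355   i=5: 1651   i=6: 969   i=7: 2731
  i=8: 2260   i=9: 2340     …   i=42: 864
  i=43: 475
Match at i=43, j=27: x = 43·53 + 27 = 2306.

2306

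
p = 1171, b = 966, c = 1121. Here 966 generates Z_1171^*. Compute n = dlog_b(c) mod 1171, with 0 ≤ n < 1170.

Baby-step giant-step with m = ceil(sqrt(1170)) = 35.
Baby table (966^j mod 1171 for j=0..34):
  0:1  1:966  2:1040  3:1093  4:767  5:850  6:229  7:1066
  8:447  9:874  10:1164  11:264  12:917  13:546  14:486  15:1076
  16:739  17:735  18:384  19:908  20:49  21:494  22:607  23:862
  24:111  25:665  26:682  27:710  28:825  29:670  30:828  31:55
  32:435  33:992  34:394
Giant step factor: 966^(-35) ≡ 848 (mod 1171).
Scan 1121·848^i mod 1171 for i = 0, 1, …:
  i=0: 1121   i=1: 927   i=2: 355   i=3: 93
  i=4: 407   i=5: 862
Match at i=5, j=23: n = 5·35 + 23 = 198.

198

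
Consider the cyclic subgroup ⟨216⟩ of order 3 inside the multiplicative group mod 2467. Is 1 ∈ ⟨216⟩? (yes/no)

1 ∈ ⟨216⟩ iff 1^3 ≡ 1 (mod 2467), since |⟨216⟩| = 3.
1^3 mod 2467 = 1.
Since 1 = 1, 1 lies in the subgroup.

yes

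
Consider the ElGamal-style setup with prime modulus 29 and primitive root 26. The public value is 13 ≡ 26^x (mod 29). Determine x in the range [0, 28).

Successive powers of 26 modulo 29:
  26^0=1  26^1=26  26^2=9  26^3=2  26^4=23  26^5=18
  26^6=4  26^7=17  26^8=7  26^9=8  26^10=5  26^11=14
  26^12=16  26^13=10  26^14=28  26^15=3  26^16=20  26^17=27
  26^18=6  26^19=11  26^20=25  26^21=12  26^22=22  26^23=21
  26^24=24  26^25=15  26^26=13
So 26^26 ≡ 13 (mod 29), giving x = 26.

26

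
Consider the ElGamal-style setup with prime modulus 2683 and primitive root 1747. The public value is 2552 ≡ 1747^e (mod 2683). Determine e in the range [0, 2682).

Baby-step giant-step with m = ceil(sqrt(2682)) = 52.
Baby table (1747^j mod 2683 for j=0..51):
  0:1  1:1747  2:1438  3:898  4:1934  5:801  6:1504  7:831
  8:254  9:1043  10:364  11:37  12:247  13:2229  14:1030  15:1800
  16:124  17:1988  18:1234  19:1349  20:1029  21:53  22:1369  23:1090
  24:1983  25:548  26:2208  27:1905  28:1115  29:47  30:1619  31:511
  32:1961  33:2359  34:85  35:930  36:1495  37:1206  38:727  39:1010
  40:1739  41:877  42:126  43:116  44:1427  45:462  46:2214  47:1655
  48:1694  49:69  50:2491  51:2634
Giant step factor: 1747^(-52) ≡ 2227 (mod 2683).
Scan 2552·2227^i mod 2683 for i = 0, 1, …:
  i=0: 2552   i=1: 710   i=2: 883   i=3: 2485
  i=4: 1749   i=5: 1990   i=6: 2097   i=7: 1599
  i=8: 632   i=9: 1572     …   i=27: 996
  i=28: 1934
Match at i=28, j=4: e = 28·52 + 4 = 1460.

1460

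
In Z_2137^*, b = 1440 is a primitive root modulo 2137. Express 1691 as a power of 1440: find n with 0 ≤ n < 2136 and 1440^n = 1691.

2112

Baby-step giant-step with m = ceil(sqrt(2136)) = 47.
Baby table (1440^j mod 2137 for j=0..46):
  0:1  1:1440  2:710  3:914  4:1905  5:1429  6:1966  7:1652
  8:399  9:1844  10:1206  11:1396  12:1460  13:1729  14:155  15:952
  16:1063  17:628  18:369  19:1384  20:1276  21:1757  22:2009  23:1599
  24:1011  25:543  26:1915  27:870  28:518  29:107  30:216  31:1175
  32:1633  33:820  34:1176  35:936  36:1530  37:2090  38:704  39:822
  40:1919  41:219  42:1221  43:1626  44:1425  45:480  46:949
Giant step factor: 1440^(-47) ≡ 1971 (mod 2137).
Scan 1691·1971^i mod 2137 for i = 0, 1, …:
  i=0: 1691   i=1: 1378   i=2: 2048   i=3: 1952
  i=4: 792   i=5: 1022   i=6: 1308   i=7: 846
  i=8: 606   i=9: 1980     …   i=43: 339
  i=44: 1425
Match at i=44, j=44: n = 44·47 + 44 = 2112.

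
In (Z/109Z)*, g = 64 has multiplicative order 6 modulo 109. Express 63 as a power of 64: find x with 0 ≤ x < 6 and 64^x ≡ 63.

2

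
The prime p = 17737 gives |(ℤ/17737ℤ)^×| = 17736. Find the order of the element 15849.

17736

The order of 15849 must divide p − 1 = 17736 = 2^3 · 3 · 739.
Divisors: 1, 2, 3, 4, 6, 8, 12, 24, 739, 1478, 2217, 2956, 4434, 5912, 8868, 17736.
Check each in increasing order: 15849^1 ≡ 15849;  15849^2 ≡ 17144;  15849^3 ≡ 2153;  15849^4 ≡ 14646;  15849^6 ≡ 6052;  15849^8 ≡ 11775;  15849^12 ≡ 17536;  15849^24 ≡ 4927;  15849^739 ≡ 13696;  15849^1478 ≡ 11641;  15849^2217 ≡ 14980;  15849^2956 ≡ 2201;  15849^4434 ≡ 9613;  15849^5912 ≡ 2200;  15849^8868 ≡ 17736;  15849^17736 ≡ 1.
Smallest exponent giving 1 is 17736.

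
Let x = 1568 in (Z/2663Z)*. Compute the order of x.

1331

The order of 1568 must divide p − 1 = 2662 = 2 · 11^3.
Divisors: 1, 2, 11, 22, 121, 242, 1331, 2662.
Check each in increasing order: 1568^1 ≡ 1568;  1568^2 ≡ 675;  1568^11 ≡ 2217;  1568^22 ≡ 1854;  1568^121 ≡ 37;  1568^242 ≡ 1369;  1568^1331 ≡ 1.
Smallest exponent giving 1 is 1331.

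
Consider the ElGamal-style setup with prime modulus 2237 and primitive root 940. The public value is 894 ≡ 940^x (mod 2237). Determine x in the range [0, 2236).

701

Baby-step giant-step with m = ceil(sqrt(2236)) = 48.
Baby table (940^j mod 2237 for j=0..47):
  0:1  1:940  2:2222  3:1559  4:225  5:1222  6:1099  7:1803
  8:1411  9:2036  10:1205  11:778  12:2058  13:1752  14:448  15:564
  16:2228  17:488  18:135  19:1628  20:212  21:187  22:1294  23:1669
  24:723  25:1809  26:340  27:1946  28:1611  29:2128  30:442  31:1635
  32:81  33:82  34:1022  35:1007  36:329  37:554  38:1776  39:638
  40:204  41:1615  42:1414  43:382  44:1160  45:981  46:496  47:944
Giant step factor: 940^(-48) ≡ 1387 (mod 2237).
Scan 894·1387^i mod 2237 for i = 0, 1, …:
  i=0: 894   i=1: 680   i=2: 1383   i=3: 1112
  i=4: 1051   i=5: 1450   i=6: 87   i=7: 2108
  i=8: 37   i=9: 2105     …   i=13: 1166
  i=14: 2128
Match at i=14, j=29: x = 14·48 + 29 = 701.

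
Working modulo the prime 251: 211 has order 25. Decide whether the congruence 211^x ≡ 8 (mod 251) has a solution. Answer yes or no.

⟨211⟩ has order 25; its elements mod 251 are {1, 4, 5, 16, 20, 25, 51, 63, 64, 69, 80, 91, 94, 100, 113, 123, 125, 149, 201, 204, 211, 219, 241, 243, 249}.
8 is not in this set.

no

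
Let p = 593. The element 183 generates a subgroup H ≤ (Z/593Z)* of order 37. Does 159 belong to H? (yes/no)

no

159 ∈ ⟨183⟩ iff 159^37 ≡ 1 (mod 593), since |⟨183⟩| = 37.
159^37 mod 593 = 94.
Since 94 ≠ 1, 159 does not lie in the subgroup.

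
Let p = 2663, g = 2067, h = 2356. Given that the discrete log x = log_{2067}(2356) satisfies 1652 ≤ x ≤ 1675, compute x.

1657

Compute 2067^1652 mod 2663 = 1986, then multiply by 2067 repeatedly:
  2067^1652=1986  2067^1653=1379  2067^1654=983  2067^1655=2655  2067^1656=2105
  2067^1657=2356
Found 2356 at exponent 1657.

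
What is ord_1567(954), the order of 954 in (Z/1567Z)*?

1566

The order of 954 must divide p − 1 = 1566 = 2 · 3^3 · 29.
Divisors: 1, 2, 3, 6, 9, 18, 27, 29, 54, 58, 87, 174, 261, 522, 783, 1566.
Check each in increasing order: 954^1 ≡ 954;  954^2 ≡ 1256;  954^3 ≡ 1036;  954^6 ≡ 1468;  954^9 ≡ 858;  954^18 ≡ 1241;  954^27 ≡ 785;  954^29 ≡ 317;  954^54 ≡ 394;  954^58 ≡ 201;  954^87 ≡ 1037;  954^174 ≡ 407;  954^261 ≡ 536;  954^522 ≡ 535;  954^783 ≡ 1566;  954^1566 ≡ 1.
Smallest exponent giving 1 is 1566.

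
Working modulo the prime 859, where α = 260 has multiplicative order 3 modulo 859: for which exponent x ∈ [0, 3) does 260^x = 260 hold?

1

Successive powers of 260 modulo 859:
  260^0=1  260^1=260
So 260^1 ≡ 260 (mod 859), giving x = 1.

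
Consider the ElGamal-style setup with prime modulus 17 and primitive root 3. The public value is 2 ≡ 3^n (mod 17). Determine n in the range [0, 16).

14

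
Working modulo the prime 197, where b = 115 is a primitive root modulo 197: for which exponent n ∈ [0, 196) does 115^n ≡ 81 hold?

116

Baby-step giant-step with m = ceil(sqrt(196)) = 14.
Baby table (115^j mod 197 for j=0..13):
  0:1  1:115  2:26  3:35  4:85  5:122  6:43  7:20
  8:133  9:126  10:109  11:124  12:76  13:72
Giant step factor: 115^(-14) ≡ 33 (mod 197).
Scan 81·33^i mod 197 for i = 0, 1, …:
  i=0: 81   i=1: 112   i=2: 150   i=3: 25
  i=4: 37   i=5: 39   i=6: 105   i=7: 116
  i=8: 85
Match at i=8, j=4: n = 8·14 + 4 = 116.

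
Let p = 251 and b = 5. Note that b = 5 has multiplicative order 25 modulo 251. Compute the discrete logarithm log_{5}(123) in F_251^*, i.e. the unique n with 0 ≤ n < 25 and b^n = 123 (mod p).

Successive powers of 5 modulo 251:
  5^0=1  5^1=5  5^2=25  5^3=125  5^4=123
So 5^4 ≡ 123 (mod 251), giving n = 4.

4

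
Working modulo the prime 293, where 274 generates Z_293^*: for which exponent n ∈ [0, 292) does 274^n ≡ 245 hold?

Baby-step giant-step with m = ceil(sqrt(292)) = 18.
Baby table (274^j mod 293 for j=0..17):
  0:1  1:274  2:68  3:173  4:229  5:44  6:43  7:62
  8:287  9:114  10:178  11:134  12:91  13:29  14:35  15:214
  16:36  17:195
Giant step factor: 274^(-18) ≡ 31 (mod 293).
Scan 245·31^i mod 293 for i = 0, 1, …:
  i=0: 245   i=1: 270   i=2: 166   i=3: 165
  i=4: 134
Match at i=4, j=11: n = 4·18 + 11 = 83.

83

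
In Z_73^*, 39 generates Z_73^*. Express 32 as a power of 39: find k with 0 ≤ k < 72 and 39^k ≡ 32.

56

Baby-step giant-step with m = ceil(sqrt(72)) = 9.
Baby table (39^j mod 73 for j=0..8):
  0:1  1:39  2:61  3:43  4:71  5:68  6:24  7:60
  8:4
Giant step factor: 39^(-9) ≡ 22 (mod 73).
Scan 32·22^i mod 73 for i = 0, 1, …:
  i=0: 32   i=1: 47   i=2: 12   i=3: 45
  i=4: 41   i=5: 26   i=6: 61
Match at i=6, j=2: k = 6·9 + 2 = 56.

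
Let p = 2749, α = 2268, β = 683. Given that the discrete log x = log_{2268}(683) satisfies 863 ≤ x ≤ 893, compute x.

869

Compute 2268^863 mod 2749 = 2483, then multiply by 2268 repeatedly:
  2268^863=2483  2268^864=1492  2268^865=2586  2268^866=1431  2268^867=1688
  2268^868=1776  2268^869=683
Found 683 at exponent 869.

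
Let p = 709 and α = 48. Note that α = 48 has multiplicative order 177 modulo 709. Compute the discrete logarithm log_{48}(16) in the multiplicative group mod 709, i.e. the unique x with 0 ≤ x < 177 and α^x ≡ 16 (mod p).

173

Baby-step giant-step with m = ceil(sqrt(177)) = 14.
Baby table (48^j mod 709 for j=0..13):
  0:1  1:48  2:177  3:697  4:133  5:3  6:144  7:531
  8:673  9:399  10:9  11:432  12:175  13:601
Giant step factor: 48^(-14) ≡ 632 (mod 709).
Scan 16·632^i mod 709 for i = 0, 1, …:
  i=0: 16   i=1: 186   i=2: 567   i=3: 299
  i=4: 374   i=5: 271   i=6: 403   i=7: 165
  i=8: 57   i=9: 574   i=10: 469   i=11: 46
  i=12: 3
Match at i=12, j=5: x = 12·14 + 5 = 173.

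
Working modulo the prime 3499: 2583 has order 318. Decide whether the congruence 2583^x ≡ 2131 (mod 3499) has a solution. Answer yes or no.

yes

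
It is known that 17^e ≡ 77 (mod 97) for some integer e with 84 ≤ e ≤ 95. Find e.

93

Compute 17^84 mod 97 = 47, then multiply by 17 repeatedly:
  17^84=47  17^85=23  17^86=3  17^87=51  17^88=91
  17^89=92  17^90=12  17^91=10  17^92=73  17^93=77
Found 77 at exponent 93.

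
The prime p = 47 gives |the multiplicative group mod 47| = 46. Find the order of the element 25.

23

The order of 25 must divide p − 1 = 46 = 2 · 23.
Divisors: 1, 2, 23, 46.
Check each in increasing order: 25^1 ≡ 25;  25^2 ≡ 14;  25^23 ≡ 1.
Smallest exponent giving 1 is 23.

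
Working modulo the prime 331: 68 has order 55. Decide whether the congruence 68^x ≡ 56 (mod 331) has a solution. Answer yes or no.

56 ∈ ⟨68⟩ iff 56^55 ≡ 1 (mod 331), since |⟨68⟩| = 55.
56^55 mod 331 = 1.
Since 1 = 1, 56 lies in the subgroup.

yes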